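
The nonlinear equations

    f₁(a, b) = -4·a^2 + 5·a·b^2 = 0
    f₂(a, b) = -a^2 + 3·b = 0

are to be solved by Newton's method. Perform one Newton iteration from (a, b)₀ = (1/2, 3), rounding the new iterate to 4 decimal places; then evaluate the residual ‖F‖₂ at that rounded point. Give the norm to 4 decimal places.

3.5840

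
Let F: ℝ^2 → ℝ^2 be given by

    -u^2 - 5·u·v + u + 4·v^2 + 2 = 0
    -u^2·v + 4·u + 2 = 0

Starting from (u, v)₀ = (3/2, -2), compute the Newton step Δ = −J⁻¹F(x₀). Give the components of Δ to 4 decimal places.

At (3/2, -2): F = (32.2500, 12.5000).
Jacobian J = [[-2·u - 5·v + 1, -5·u + 8·v], [-2·u·v + 4, -u^2]].
At the point, J = [[8.0000, -23.5000], [10.0000, -2.2500]] (det J = 217.0000).
Solving J·Δ = −F gives Δ = (-1.0193, 1.0253).

(-1.0193, 1.0253)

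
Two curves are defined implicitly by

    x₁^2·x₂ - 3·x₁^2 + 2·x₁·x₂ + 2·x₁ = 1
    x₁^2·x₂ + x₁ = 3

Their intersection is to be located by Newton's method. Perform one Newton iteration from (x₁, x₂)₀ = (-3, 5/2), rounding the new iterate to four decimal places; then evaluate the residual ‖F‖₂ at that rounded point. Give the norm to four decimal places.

8.6414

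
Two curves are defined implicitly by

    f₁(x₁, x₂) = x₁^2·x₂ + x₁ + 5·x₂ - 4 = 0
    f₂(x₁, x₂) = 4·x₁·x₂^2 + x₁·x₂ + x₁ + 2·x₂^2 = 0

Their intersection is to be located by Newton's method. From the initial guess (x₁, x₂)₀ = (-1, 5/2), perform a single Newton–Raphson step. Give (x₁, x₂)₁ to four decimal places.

(-1.1102, 0.7598)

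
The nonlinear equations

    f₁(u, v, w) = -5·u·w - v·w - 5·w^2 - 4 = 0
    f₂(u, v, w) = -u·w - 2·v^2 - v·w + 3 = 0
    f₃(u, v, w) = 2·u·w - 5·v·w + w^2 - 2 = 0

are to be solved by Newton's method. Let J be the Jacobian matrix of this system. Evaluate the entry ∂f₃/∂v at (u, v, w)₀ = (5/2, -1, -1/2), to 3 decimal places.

∂f₃/∂v = -5·w.
At (5/2, -1, -1/2) this is 2.500.

2.500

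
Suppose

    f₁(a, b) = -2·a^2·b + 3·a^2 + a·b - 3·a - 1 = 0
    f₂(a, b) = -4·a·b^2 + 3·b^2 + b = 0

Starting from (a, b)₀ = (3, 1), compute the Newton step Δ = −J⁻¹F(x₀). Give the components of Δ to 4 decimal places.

(-1.2031, -0.1875)

At (3, 1): F = (2.0000, -8.0000).
Jacobian J = [[-4·a·b + 6·a + b - 3, -2·a^2 + a], [-4·b^2, -8·a·b + 6·b + 1]].
At the point, J = [[4.0000, -15.0000], [-4.0000, -17.0000]] (det J = -128.0000).
Solving J·Δ = −F gives Δ = (-1.2031, -0.1875).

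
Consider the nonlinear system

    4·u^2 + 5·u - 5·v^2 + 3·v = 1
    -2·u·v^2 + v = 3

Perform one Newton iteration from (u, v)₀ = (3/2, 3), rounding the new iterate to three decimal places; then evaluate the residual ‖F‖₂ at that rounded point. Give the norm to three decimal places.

At (3/2, 3): F = (-20.500, -27.000).
Jacobian J = [[8·u + 5, -10·v + 3], [-2·v^2, -4·u·v + 1]].
At the point, J = [[17.000, -27.000], [-18.000, -17.000]] (det J = -775.000).
Solving J·Δ = −F gives Δ = (-0.491, -1.068).
Then the next iterate is (u, v)₁ = (1.009, 1.932).
Re-evaluating at (1.009, 1.932): F = (-4.74980, -8.60044), so ‖F‖₂ = 9.825.

9.825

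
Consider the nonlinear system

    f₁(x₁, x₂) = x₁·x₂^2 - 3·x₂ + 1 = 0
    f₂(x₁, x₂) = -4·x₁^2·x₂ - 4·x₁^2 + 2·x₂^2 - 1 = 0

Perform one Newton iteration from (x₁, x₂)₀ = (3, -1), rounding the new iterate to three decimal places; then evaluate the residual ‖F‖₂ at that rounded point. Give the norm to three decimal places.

0.623

At (3, -1): F = (7.000, 1.000).
Jacobian J = [[x₂^2, 2·x₁·x₂ - 3], [-8·x₁·x₂ - 8·x₁, -4·x₁^2 + 4·x₂]].
At the point, J = [[1.000, -9.000], [0.000, -40.000]] (det J = -40.000).
Solving J·Δ = −F gives Δ = (-6.775, 0.025).
Then the next iterate is (x₁, x₂)₁ = (-3.775, -0.975).
Re-evaluating at (-3.775, -0.975): F = (0.33639, -0.52381), so ‖F‖₂ = 0.623.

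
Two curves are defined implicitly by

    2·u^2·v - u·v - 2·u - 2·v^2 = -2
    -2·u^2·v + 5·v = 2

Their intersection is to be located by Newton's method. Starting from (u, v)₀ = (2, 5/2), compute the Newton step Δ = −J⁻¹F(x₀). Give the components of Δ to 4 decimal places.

At (2, 5/2): F = (0.5000, -9.5000).
Jacobian J = [[4·u·v - v - 2, 2·u^2 - u - 4·v], [-4·u·v, -2·u^2 + 5]].
At the point, J = [[15.5000, -4.0000], [-20.0000, -3.0000]] (det J = -126.5000).
Solving J·Δ = −F gives Δ = (-0.3123, -1.0850).

(-0.3123, -1.0850)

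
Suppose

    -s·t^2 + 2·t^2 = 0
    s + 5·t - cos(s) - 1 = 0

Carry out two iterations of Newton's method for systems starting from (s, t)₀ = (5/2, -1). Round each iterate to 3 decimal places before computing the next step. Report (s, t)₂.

(2.220, -0.372)

At (5/2, -1): F = (-0.500, -2.69886).
Jacobian J = [[-t^2, -2·s·t + 4·t], [sin(s) + 1, 5]].
At the point, J = [[-1.000, 1.000], [1.59847, 5.000]] (det J = -6.59847).
Solving J·Δ = −F gives Δ = (0.030, 0.530).
Then the next iterate is (s, t)₁ = (2.530, -0.470).
Round to (2.530, -0.470) and repeat: F = (-0.11708, -0.00127), J = [[-0.22090, 0.49820], [1.57417, 5.000]].
Δ = (-0.310, 0.098), so (s, t)₂ = (2.220, -0.372).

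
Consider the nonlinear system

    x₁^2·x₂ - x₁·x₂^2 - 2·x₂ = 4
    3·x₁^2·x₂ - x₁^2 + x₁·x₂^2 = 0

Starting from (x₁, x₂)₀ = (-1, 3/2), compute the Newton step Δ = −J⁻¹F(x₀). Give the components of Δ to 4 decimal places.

At (-1, 3/2): F = (-3.2500, 1.2500).
Jacobian J = [[2·x₁·x₂ - x₂^2, x₁^2 - 2·x₁·x₂ - 2], [6·x₁·x₂ - 2·x₁ + x₂^2, 3·x₁^2 + 2·x₁·x₂]].
At the point, J = [[-5.2500, 2.0000], [-4.7500, 0.0000]] (det J = 9.5000).
Solving J·Δ = −F gives Δ = (0.2632, 2.3158).

(0.2632, 2.3158)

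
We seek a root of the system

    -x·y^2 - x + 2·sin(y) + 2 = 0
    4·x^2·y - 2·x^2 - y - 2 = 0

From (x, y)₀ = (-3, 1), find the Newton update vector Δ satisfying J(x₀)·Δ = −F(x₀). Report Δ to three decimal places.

(-15.547, -5.759)

At (-3, 1): F = (9.68294, 15.000).
Jacobian J = [[-y^2 - 1, -2·x·y + 2·cos(y)], [8·x·y - 4·x, 4·x^2 - 1]].
At the point, J = [[-2.000, 7.08060], [-12.000, 35.000]] (det J = 14.96726).
Solving J·Δ = −F gives Δ = (-15.547, -5.759).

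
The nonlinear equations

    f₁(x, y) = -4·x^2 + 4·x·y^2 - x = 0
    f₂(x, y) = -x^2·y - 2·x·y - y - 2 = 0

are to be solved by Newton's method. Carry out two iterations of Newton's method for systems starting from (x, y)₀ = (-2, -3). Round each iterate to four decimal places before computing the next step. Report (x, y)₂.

At (-2, -3): F = (-86.0000, 1.0000).
Jacobian J = [[-8·x + 4·y^2 - 1, 8·x·y], [-2·x·y - 2·y, -x^2 - 2·x - 1]].
At the point, J = [[51.0000, 48.0000], [-6.0000, -1.0000]] (det J = 237.0000).
Solving J·Δ = −F gives Δ = (-0.1603, 1.9620).
Then the next iterate is (x, y)₁ = (-2.1603, -1.0380).
Round to (-2.1603, -1.0380) and repeat: F = (-25.817693, -0.602545), J = [[20.592176, 17.939131], [-2.408783, -1.346296]].
Δ = (-2.9421, 4.8163), so (x, y)₂ = (-5.1024, 3.7783).

(-5.1024, 3.7783)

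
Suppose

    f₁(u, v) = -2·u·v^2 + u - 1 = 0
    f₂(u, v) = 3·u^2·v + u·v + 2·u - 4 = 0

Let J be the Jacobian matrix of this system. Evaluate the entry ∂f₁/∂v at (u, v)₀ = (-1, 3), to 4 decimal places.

12.0000

∂f₁/∂v = -4·u·v.
At (-1, 3) this is 12.0000.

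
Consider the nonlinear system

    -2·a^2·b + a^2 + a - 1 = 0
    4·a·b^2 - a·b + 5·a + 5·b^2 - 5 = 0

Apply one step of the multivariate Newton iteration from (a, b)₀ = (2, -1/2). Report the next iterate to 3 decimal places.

(1.265, -0.202)

At (2, -1/2): F = (9.000, 9.250).
Jacobian J = [[-4·a·b + 2·a + 1, -2·a^2], [4·b^2 - b + 5, 8·a·b - a + 10·b]].
At the point, J = [[9.000, -8.000], [6.500, -15.000]] (det J = -83.000).
Solving J·Δ = −F gives Δ = (-0.735, 0.298).
Then the next iterate is (a, b)₁ = (1.265, -0.202).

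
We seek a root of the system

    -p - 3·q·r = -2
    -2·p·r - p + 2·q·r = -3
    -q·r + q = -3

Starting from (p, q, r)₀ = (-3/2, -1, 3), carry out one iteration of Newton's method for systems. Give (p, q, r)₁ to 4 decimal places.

(-1.9310, -1.6897, -3.3793)

At (-3/2, -1, 3): F = (12.5000, 7.5000, 5.0000).
Jacobian J = [[-1, -3·r, -3·q], [-2·r - 1, 2·r, -2·p + 2·q], [0, -r + 1, -q]].
At the point, J = [[-1.0000, -9.0000, 3.0000], [-7.0000, 6.0000, 1.0000], [0.0000, -2.0000, 1.0000]] (det J = -29.0000).
Solving J·Δ = −F gives Δ = (-0.4310, -0.6897, -6.3793).
Then the next iterate is (p, q, r)₁ = (-1.9310, -1.6897, -3.3793).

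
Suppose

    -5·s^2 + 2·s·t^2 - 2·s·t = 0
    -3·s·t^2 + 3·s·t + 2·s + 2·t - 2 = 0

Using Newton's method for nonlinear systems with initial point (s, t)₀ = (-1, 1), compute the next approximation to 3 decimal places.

(-0.463, 1.185)

At (-1, 1): F = (-5.000, -2.000).
Jacobian J = [[-10·s + 2·t^2 - 2·t, 4·s·t - 2·s], [-3·t^2 + 3·t + 2, -6·s·t + 3·s + 2]].
At the point, J = [[10.000, -2.000], [2.000, 5.000]] (det J = 54.000).
Solving J·Δ = −F gives Δ = (0.537, 0.185).
Then the next iterate is (s, t)₁ = (-0.463, 1.185).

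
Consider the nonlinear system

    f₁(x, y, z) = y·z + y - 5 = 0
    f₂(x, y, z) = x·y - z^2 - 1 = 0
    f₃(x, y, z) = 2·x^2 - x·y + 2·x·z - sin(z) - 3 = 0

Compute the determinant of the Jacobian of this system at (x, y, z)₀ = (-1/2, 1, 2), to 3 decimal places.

J = [[0, z + 1, y], [y, x, -2·z], [4·x - y + 2·z, -x, 2·x - cos(z)]].
At the point, J = [[0.000, 3.000, 1.000], [1.000, -0.500, -4.000], [1.000, 0.500, -0.58385]].
det J = -9.248.

-9.248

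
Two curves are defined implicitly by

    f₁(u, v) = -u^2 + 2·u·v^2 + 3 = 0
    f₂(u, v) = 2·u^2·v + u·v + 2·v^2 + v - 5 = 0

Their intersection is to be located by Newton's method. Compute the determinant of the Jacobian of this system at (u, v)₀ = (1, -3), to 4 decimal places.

J = [[-2·u + 2·v^2, 4·u·v], [4·u·v + v, 2·u^2 + u + 4·v + 1]].
At the point, J = [[16.0000, -12.0000], [-15.0000, -8.0000]].
det J = -308.0000.

-308.0000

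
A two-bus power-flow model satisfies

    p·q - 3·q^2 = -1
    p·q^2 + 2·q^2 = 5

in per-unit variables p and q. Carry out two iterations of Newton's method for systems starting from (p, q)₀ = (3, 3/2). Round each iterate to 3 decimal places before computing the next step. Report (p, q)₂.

(2.317, 1.082)

At (3, 3/2): F = (-1.250, 6.250).
Jacobian J = [[q, p - 6·q], [q^2, 2·p·q + 4·q]].
At the point, J = [[1.500, -6.000], [2.250, 15.000]] (det J = 36.000).
Solving J·Δ = −F gives Δ = (-0.521, -0.339).
Then the next iterate is (p, q)₁ = (2.479, 1.161).
Round to (2.479, 1.161) and repeat: F = (-0.16564, 1.03734), J = [[1.161, -4.487], [1.34792, 10.40024]].
Δ = (-0.162, -0.079), so (p, q)₂ = (2.317, 1.082).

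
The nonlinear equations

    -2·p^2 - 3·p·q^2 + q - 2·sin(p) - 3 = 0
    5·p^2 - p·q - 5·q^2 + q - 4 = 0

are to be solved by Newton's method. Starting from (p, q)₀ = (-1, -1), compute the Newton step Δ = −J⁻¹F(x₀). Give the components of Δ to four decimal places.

(-0.9965, -0.2473)

At (-1, -1): F = (-1.317058, -6.0000).
Jacobian J = [[-4·p - 3·q^2 - 2·cos(p), -6·p·q + 1], [10·p - q, -p - 10·q + 1]].
At the point, J = [[-0.080605, -5.0000], [-9.0000, 12.0000]] (det J = -45.967255).
Solving J·Δ = −F gives Δ = (-0.9965, -0.2473).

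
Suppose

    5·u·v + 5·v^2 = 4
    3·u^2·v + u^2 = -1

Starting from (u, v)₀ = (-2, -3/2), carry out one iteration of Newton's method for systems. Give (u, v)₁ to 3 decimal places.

(-1.777, -0.677)

At (-2, -3/2): F = (22.250, -13.000).
Jacobian J = [[5·v, 5·u + 10·v], [6·u·v + 2·u, 3·u^2]].
At the point, J = [[-7.500, -25.000], [14.000, 12.000]] (det J = 260.000).
Solving J·Δ = −F gives Δ = (0.223, 0.823).
Then the next iterate is (u, v)₁ = (-1.777, -0.677).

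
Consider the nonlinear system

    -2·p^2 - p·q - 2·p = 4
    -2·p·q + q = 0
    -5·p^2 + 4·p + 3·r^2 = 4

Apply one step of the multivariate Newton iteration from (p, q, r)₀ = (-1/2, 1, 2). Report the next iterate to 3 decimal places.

(-7.500, -7.000, 6.854)

At (-1/2, 1, 2): F = (-3.000, 2.000, 4.750).
Jacobian J = [[-4·p - q - 2, -p, 0], [-2·q, -2·p + 1, 0], [-10·p + 4, 0, 6·r]].
At the point, J = [[-1.000, 0.500, 0.000], [-2.000, 2.000, 0.000], [9.000, 0.000, 12.000]] (det J = -12.000).
Solving J·Δ = −F gives Δ = (-7.000, -8.000, 4.854).
Then the next iterate is (p, q, r)₁ = (-7.500, -7.000, 6.854).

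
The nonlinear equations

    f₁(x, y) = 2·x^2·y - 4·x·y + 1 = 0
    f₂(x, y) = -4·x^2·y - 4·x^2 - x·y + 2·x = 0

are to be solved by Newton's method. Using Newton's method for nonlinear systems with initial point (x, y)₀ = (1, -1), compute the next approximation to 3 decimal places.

(2.500, 0.500)

At (1, -1): F = (3.000, 3.000).
Jacobian J = [[4·x·y - 4·y, 2·x^2 - 4·x], [-8·x·y - 8·x - y + 2, -4·x^2 - x]].
At the point, J = [[0.000, -2.000], [3.000, -5.000]] (det J = 6.000).
Solving J·Δ = −F gives Δ = (1.500, 1.500).
Then the next iterate is (x, y)₁ = (2.500, 0.500).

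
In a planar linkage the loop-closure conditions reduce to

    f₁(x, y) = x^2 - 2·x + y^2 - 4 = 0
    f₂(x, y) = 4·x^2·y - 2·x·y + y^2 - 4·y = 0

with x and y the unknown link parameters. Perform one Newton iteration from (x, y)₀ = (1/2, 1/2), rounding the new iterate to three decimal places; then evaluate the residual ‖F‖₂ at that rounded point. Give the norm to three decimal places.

At (1/2, 1/2): F = (-4.500, -1.750).
Jacobian J = [[2·x - 2, 2·y], [8·x·y - 2·y, 4·x^2 - 2·x + 2·y - 4]].
At the point, J = [[-1.000, 1.000], [1.000, -3.000]] (det J = 2.000).
Solving J·Δ = −F gives Δ = (-7.625, -3.125).
Then the next iterate is (x, y)₁ = (-7.125, -2.625).
Re-evaluating at (-7.125, -2.625): F = (67.90625, -553.05469), so ‖F‖₂ = 557.208.

557.208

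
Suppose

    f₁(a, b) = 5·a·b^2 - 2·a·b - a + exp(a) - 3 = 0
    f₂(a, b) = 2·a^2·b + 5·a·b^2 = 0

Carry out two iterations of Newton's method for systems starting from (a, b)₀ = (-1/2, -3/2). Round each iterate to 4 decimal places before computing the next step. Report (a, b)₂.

At (-1/2, -3/2): F = (-9.018469, -6.3750).
Jacobian J = [[5·b^2 - 2·b + exp(a) - 1, 10·a·b - 2·a], [4·a·b + 5·b^2, 2·a^2 + 10·a·b]].
At the point, J = [[13.856531, 8.5000], [14.2500, 8.0000]] (det J = -10.272755).
Solving J·Δ = −F gives Δ = (-1.7483, 3.9111).
Then the next iterate is (a, b)₁ = (-2.2483, 2.4111).
Round to (-2.2483, 2.4111) and repeat: F = (-55.155741, -40.975861), J = [[23.350395, -49.712161], [7.383512, -44.099056]].
Δ = (0.5965, -0.8293), so (a, b)₂ = (-1.6518, 1.5818).

(-1.6518, 1.5818)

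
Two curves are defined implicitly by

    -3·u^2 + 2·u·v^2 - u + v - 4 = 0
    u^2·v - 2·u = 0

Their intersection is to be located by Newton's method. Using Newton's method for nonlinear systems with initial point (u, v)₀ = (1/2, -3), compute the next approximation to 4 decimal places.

(0.1017, -3.9651)

At (1/2, -3): F = (0.7500, -1.7500).
Jacobian J = [[-6·u + 2·v^2 - 1, 4·u·v + 1], [2·u·v - 2, u^2]].
At the point, J = [[14.0000, -5.0000], [-5.0000, 0.2500]] (det J = -21.5000).
Solving J·Δ = −F gives Δ = (-0.3983, -0.9651).
Then the next iterate is (u, v)₁ = (0.1017, -3.9651).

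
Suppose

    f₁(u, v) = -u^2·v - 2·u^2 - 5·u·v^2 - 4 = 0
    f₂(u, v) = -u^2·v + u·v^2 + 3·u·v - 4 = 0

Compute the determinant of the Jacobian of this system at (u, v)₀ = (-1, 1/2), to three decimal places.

-29.750

J = [[-2·u·v - 4·u - 5·v^2, -u^2 - 10·u·v], [-2·u·v + v^2 + 3·v, -u^2 + 2·u·v + 3·u]].
At the point, J = [[3.750, 4.000], [2.750, -5.000]].
det J = -29.750.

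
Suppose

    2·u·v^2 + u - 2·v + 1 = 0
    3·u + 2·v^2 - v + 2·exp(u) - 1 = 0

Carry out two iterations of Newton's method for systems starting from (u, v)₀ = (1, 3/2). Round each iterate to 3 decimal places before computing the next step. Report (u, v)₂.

At (1, 3/2): F = (3.500, 10.43656).
Jacobian J = [[2·v^2 + 1, 4·u·v - 2], [2·exp(u) + 3, 4·v - 1]].
At the point, J = [[5.500, 4.000], [8.43656, 5.000]] (det J = -6.24625).
Solving J·Δ = −F gives Δ = (-3.882, 4.462).
Then the next iterate is (u, v)₁ = (-2.882, 5.962).
Round to (-2.882, 5.962) and repeat: F = (-218.68994, 55.59493), J = [[72.09089, -70.72994], [3.11205, 22.848]].
Δ = (0.570, -2.511), so (u, v)₂ = (-2.312, 3.451).

(-2.312, 3.451)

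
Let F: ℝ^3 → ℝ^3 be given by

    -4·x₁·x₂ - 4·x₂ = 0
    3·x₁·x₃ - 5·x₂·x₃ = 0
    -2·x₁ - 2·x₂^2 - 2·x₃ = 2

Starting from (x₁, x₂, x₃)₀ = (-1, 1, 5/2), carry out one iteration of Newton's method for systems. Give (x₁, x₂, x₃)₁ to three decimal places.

At (-1, 1, 5/2): F = (0.000, -20.000, -7.000).
Jacobian J = [[-4·x₂, -4·x₁ - 4, 0], [3·x₃, -5·x₃, 3·x₁ - 5·x₂], [-2, -4·x₂, -2]].
At the point, J = [[-4.000, 0.000, 0.000], [7.500, -12.500, -8.000], [-2.000, -4.000, -2.000]] (det J = 28.000).
Solving J·Δ = −F gives Δ = (0.000, -2.286, 1.071).
Then the next iterate is (x₁, x₂, x₃)₁ = (-1.000, -1.286, 3.571).

(-1.000, -1.286, 3.571)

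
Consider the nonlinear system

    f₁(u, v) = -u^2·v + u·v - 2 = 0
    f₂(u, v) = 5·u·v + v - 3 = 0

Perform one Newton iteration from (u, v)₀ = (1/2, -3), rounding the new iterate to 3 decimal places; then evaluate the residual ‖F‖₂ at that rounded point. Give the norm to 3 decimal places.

94.337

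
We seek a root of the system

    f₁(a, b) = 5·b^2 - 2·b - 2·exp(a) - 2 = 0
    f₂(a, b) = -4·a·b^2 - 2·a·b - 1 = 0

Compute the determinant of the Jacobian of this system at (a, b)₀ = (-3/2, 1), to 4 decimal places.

41.3061

J = [[-2·exp(a), 10·b - 2], [-4·b^2 - 2·b, -8·a·b - 2·a]].
At the point, J = [[-0.446260, 8.0000], [-6.0000, 15.0000]].
det J = 41.3061.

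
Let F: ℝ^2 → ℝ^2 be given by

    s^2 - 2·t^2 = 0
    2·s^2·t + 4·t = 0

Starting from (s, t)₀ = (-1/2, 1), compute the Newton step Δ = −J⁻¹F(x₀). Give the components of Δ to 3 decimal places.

(0.810, -0.640)

At (-1/2, 1): F = (-1.750, 4.500).
Jacobian J = [[2·s, -4·t], [4·s·t, 2·s^2 + 4]].
At the point, J = [[-1.000, -4.000], [-2.000, 4.500]] (det J = -12.500).
Solving J·Δ = −F gives Δ = (0.810, -0.640).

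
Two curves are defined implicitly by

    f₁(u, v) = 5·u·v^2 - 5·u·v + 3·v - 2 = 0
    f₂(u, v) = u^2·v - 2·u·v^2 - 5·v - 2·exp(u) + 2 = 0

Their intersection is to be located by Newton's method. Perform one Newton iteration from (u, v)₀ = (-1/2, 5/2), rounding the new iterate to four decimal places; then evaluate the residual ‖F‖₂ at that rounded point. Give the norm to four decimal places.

At (-1/2, 5/2): F = (-3.8750, -4.838061).
Jacobian J = [[5·v^2 - 5·v, 10·u·v - 5·u + 3], [2·u·v - 2·v^2 - 2·exp(u), u^2 - 4·u·v - 5]].
At the point, J = [[18.7500, -7.0000], [-16.213061, 0.2500]] (det J = -108.803929).
Solving J·Δ = −F gives Δ = (-0.3202, -1.4112).
Then the next iterate is (u, v)₁ = (-0.8202, 1.0888).
Re-evaluating at (-0.8202, 1.0888): F = (0.869893, -1.647551), so ‖F‖₂ = 1.8631.

1.8631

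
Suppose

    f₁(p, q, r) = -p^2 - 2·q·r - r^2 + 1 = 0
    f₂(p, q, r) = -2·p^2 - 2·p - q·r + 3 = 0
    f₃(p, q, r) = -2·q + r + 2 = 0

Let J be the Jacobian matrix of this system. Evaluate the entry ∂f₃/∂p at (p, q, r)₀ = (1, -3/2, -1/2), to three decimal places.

0.000

∂f₃/∂p = 0.
At (1, -3/2, -1/2) this is 0.000.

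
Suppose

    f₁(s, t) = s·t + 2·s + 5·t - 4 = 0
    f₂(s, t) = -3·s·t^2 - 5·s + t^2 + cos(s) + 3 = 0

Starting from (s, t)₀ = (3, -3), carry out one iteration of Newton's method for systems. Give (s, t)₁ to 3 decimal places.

At (3, -3): F = (-22.000, -84.98999).
Jacobian J = [[t + 2, s + 5], [-3·t^2 - sin(s) - 5, -6·s·t + 2·t]].
At the point, J = [[-1.000, 8.000], [-32.14112, 48.000]] (det J = 209.12896).
Solving J·Δ = −F gives Δ = (1.798, 2.975).
Then the next iterate is (s, t)₁ = (4.798, -0.025).

(4.798, -0.025)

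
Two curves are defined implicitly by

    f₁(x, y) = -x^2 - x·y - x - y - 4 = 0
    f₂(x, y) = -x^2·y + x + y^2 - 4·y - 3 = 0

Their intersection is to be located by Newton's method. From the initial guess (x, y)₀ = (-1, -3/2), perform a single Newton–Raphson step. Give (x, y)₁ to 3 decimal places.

(0.600, -1.181)

At (-1, -3/2): F = (-4.000, 5.750).
Jacobian J = [[-2·x - y - 1, -x - 1], [-2·x·y + 1, -x^2 + 2·y - 4]].
At the point, J = [[2.500, 0.000], [-2.000, -8.000]] (det J = -20.000).
Solving J·Δ = −F gives Δ = (1.600, 0.319).
Then the next iterate is (x, y)₁ = (0.600, -1.181).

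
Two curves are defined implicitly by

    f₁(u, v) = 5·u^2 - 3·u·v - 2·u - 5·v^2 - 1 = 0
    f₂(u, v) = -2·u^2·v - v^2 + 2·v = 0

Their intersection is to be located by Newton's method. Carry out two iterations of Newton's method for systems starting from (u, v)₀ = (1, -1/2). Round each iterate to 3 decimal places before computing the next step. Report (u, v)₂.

(0.875, 0.260)

At (1, -1/2): F = (2.250, -0.250).
Jacobian J = [[10·u - 3·v - 2, -3·u - 10·v], [-4·u·v, -2·u^2 - 2·v + 2]].
At the point, J = [[9.500, 2.000], [2.000, 1.000]] (det J = 5.500).
Solving J·Δ = −F gives Δ = (-0.500, 1.250).
Then the next iterate is (u, v)₁ = (0.500, 0.750).
Round to (0.500, 0.750) and repeat: F = (-4.68750, 0.56250), J = [[0.750, -9.000], [-1.500, 0.000]].
Δ = (0.375, -0.490), so (u, v)₂ = (0.875, 0.260).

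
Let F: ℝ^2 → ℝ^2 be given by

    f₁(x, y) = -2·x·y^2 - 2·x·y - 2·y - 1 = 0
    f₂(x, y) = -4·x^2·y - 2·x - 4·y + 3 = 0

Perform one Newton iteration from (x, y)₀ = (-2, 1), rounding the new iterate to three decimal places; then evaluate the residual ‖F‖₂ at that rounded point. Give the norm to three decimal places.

At (-2, 1): F = (5.000, -13.000).
Jacobian J = [[-2·y^2 - 2·y, -4·x·y - 2·x - 2], [-8·x·y - 2, -4·x^2 - 4]].
At the point, J = [[-4.000, 10.000], [14.000, -20.000]] (det J = -60.000).
Solving J·Δ = −F gives Δ = (0.500, -0.300).
Then the next iterate is (x, y)₁ = (-1.500, 0.700).
Re-evaluating at (-1.500, 0.700): F = (1.170, -3.100), so ‖F‖₂ = 3.313.

3.313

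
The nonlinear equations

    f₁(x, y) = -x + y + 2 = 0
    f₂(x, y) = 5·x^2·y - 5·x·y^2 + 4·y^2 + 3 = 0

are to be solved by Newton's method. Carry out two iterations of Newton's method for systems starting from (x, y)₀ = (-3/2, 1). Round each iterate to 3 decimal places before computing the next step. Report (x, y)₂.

(4.421, 2.421)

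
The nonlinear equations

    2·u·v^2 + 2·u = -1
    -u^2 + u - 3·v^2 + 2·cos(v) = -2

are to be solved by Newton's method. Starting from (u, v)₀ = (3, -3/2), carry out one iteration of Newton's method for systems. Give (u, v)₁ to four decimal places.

(4.8586, 0.3100)

At (3, -3/2): F = (20.5000, -10.608526).
Jacobian J = [[2·v^2 + 2, 4·u·v], [-2·u + 1, -6·v - 2·sin(v)]].
At the point, J = [[6.5000, -18.0000], [-5.0000, 10.994990]] (det J = -18.532565).
Solving J·Δ = −F gives Δ = (1.8586, 1.8100).
Then the next iterate is (u, v)₁ = (4.8586, 0.3100).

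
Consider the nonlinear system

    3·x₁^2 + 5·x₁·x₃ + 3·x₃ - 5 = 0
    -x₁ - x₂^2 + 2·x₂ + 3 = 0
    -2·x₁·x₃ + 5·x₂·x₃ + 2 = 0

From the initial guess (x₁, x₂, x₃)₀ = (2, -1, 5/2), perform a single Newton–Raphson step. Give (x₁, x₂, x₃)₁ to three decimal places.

At (2, -1, 5/2): F = (39.500, -2.000, -20.500).
Jacobian J = [[6·x₁ + 5·x₃, 0, 5·x₁ + 3], [-1, -2·x₂ + 2, 0], [-2·x₃, 5·x₃, -2·x₁ + 5·x₂]].
At the point, J = [[24.500, 0.000, 13.000], [-1.000, 4.000, 0.000], [-5.000, 12.500, -9.000]] (det J = -784.500).
Solving J·Δ = −F gives Δ = (-0.868, 0.283, -1.402).
Then the next iterate is (x₁, x₂, x₃)₁ = (1.132, -0.717, 1.098).

(1.132, -0.717, 1.098)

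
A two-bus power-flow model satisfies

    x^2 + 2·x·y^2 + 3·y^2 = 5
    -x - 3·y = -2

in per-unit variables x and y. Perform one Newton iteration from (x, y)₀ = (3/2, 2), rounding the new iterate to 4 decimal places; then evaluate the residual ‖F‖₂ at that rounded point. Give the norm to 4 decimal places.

At (3/2, 2): F = (21.2500, -5.5000).
Jacobian J = [[2·x + 2·y^2, 4·x·y + 6·y], [-1, -3]].
At the point, J = [[11.0000, 24.0000], [-1.0000, -3.0000]] (det J = -9.0000).
Solving J·Δ = −F gives Δ = (7.5833, -4.3611).
Then the next iterate is (x, y)₁ = (9.0833, -2.3611).
Re-evaluating at (9.0833, -2.3611): F = (195.505757, 0.0000), so ‖F‖₂ = 195.5058.

195.5058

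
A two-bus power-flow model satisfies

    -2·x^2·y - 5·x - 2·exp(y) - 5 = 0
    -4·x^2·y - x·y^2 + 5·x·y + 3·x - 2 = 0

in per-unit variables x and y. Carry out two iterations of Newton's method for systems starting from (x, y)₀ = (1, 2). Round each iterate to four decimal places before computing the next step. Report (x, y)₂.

At (1, 2): F = (-28.778112, -1.0000).
Jacobian J = [[-4·x·y - 5, -2·x^2 - 2·exp(y)], [-8·x·y - y^2 + 5·y + 3, -4·x^2 - 2·x·y + 5·x]].
At the point, J = [[-13.0000, -16.778112], [-7.0000, -3.0000]] (det J = -78.446785).
Solving J·Δ = −F gives Δ = (0.8867, -2.4022).
Then the next iterate is (x, y)₁ = (1.8867, -0.4022).
Round to (1.8867, -0.4022) and repeat: F = (-12.907822, 5.287488), J = [[-1.964677, -8.456968], [6.897881, -3.287386]].
Δ = (-1.3450, -1.2138), so (x, y)₂ = (0.5417, -1.6160).

(0.5417, -1.6160)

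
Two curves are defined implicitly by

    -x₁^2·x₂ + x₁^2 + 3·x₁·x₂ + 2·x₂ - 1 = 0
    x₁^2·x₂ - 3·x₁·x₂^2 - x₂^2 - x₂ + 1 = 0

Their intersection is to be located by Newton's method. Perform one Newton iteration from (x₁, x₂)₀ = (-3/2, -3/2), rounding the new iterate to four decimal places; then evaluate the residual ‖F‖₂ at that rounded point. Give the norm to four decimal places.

3.2287

At (-3/2, -3/2): F = (8.3750, 7.0000).
Jacobian J = [[-2·x₁·x₂ + 2·x₁ + 3·x₂, -x₁^2 + 3·x₁ + 2], [2·x₁·x₂ - 3·x₂^2, x₁^2 - 6·x₁·x₂ - 2·x₂ - 1]].
At the point, J = [[-12.0000, -4.7500], [-2.2500, -9.2500]] (det J = 100.3125).
Solving J·Δ = −F gives Δ = (0.4408, 0.6495).
Then the next iterate is (x₁, x₂)₁ = (-1.0592, -0.8505).
Re-evaluating at (-1.0592, -0.8505): F = (2.077633, 2.471488), so ‖F‖₂ = 3.2287.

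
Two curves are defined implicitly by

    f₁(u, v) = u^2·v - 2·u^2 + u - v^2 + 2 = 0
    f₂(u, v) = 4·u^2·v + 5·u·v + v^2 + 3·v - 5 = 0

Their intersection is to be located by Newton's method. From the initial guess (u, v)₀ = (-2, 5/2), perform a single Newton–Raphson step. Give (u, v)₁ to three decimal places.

(-2.861, -0.889)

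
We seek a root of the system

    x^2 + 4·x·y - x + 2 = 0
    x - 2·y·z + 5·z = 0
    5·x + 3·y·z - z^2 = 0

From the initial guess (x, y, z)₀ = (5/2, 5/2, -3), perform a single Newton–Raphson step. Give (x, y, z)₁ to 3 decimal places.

(0.345, 2.443, -0.833)

At (5/2, 5/2, -3): F = (30.750, 2.500, -19.000).
Jacobian J = [[2·x + 4·y - 1, 4·x, 0], [1, -2·z, -2·y + 5], [5, 3·z, 3·y - 2·z]].
At the point, J = [[14.000, 10.000, 0.000], [1.000, 6.000, 0.000], [5.000, -9.000, 13.500]] (det J = 999.000).
Solving J·Δ = −F gives Δ = (-2.155, -0.057, 2.167).
Then the next iterate is (x, y, z)₁ = (0.345, 2.443, -0.833).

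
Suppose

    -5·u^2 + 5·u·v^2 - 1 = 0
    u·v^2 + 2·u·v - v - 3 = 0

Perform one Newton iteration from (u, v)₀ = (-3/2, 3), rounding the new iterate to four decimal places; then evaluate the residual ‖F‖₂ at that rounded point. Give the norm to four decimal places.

At (-3/2, 3): F = (-79.7500, -28.5000).
Jacobian J = [[-10·u + 5·v^2, 10·u·v], [v^2 + 2·v, 2·u·v + 2·u - 1]].
At the point, J = [[60.0000, -45.0000], [15.0000, -13.0000]] (det J = -105.0000).
Solving J·Δ = −F gives Δ = (-2.3405, -4.8929).
Then the next iterate is (u, v)₁ = (-3.8405, -1.8929).
Re-evaluating at (-3.8405, -1.8929): F = (-143.551111, -0.328517), so ‖F‖₂ = 143.5515.

143.5515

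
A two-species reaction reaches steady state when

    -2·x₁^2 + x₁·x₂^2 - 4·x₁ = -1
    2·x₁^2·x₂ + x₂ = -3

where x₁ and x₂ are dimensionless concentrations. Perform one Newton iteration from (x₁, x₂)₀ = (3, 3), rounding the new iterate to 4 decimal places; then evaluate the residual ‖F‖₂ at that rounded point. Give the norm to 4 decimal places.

At (3, 3): F = (-2.0000, 60.0000).
Jacobian J = [[-4·x₁ + x₂^2 - 4, 2·x₁·x₂], [4·x₁·x₂, 2·x₁^2 + 1]].
At the point, J = [[-7.0000, 18.0000], [36.0000, 19.0000]] (det J = -781.0000).
Solving J·Δ = −F gives Δ = (-1.4315, -0.4456).
Then the next iterate is (x₁, x₂)₁ = (1.5685, 2.5544).
Re-evaluating at (1.5685, 2.5544): F = (0.040014, 18.123030), so ‖F‖₂ = 18.1231.

18.1231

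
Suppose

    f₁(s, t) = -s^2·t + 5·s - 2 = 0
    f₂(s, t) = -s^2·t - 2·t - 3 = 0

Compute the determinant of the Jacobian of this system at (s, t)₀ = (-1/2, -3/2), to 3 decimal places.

-8.250

J = [[-2·s·t + 5, -s^2], [-2·s·t, -s^2 - 2]].
At the point, J = [[3.500, -0.250], [-1.500, -2.250]].
det J = -8.250.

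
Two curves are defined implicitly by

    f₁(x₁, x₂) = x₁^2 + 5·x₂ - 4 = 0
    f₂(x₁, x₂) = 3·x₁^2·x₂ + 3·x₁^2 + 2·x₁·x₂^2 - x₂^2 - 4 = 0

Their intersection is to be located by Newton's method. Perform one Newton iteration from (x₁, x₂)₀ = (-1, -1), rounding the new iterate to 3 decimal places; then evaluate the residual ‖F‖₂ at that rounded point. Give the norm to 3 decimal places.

13.394

At (-1, -1): F = (-8.000, -7.000).
Jacobian J = [[2·x₁, 5], [6·x₁·x₂ + 6·x₁ + 2·x₂^2, 3·x₁^2 + 4·x₁·x₂ - 2·x₂]].
At the point, J = [[-2.000, 5.000], [2.000, 9.000]] (det J = -28.000).
Solving J·Δ = −F gives Δ = (-1.321, 1.071).
Then the next iterate is (x₁, x₂)₁ = (-2.321, 0.071).
Re-evaluating at (-2.321, 0.071): F = (1.74204, 13.28012), so ‖F‖₂ = 13.394.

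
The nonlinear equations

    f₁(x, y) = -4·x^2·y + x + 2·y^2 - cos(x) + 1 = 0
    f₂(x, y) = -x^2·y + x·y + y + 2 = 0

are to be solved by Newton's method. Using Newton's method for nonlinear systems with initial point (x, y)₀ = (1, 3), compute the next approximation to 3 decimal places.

At (1, 3): F = (7.45970, 5.000).
Jacobian J = [[-8·x·y + sin(x) + 1, -4·x^2 + 4·y], [-2·x·y + y, -x^2 + x + 1]].
At the point, J = [[-22.15853, 8.000], [-3.000, 1.000]] (det J = 1.84147).
Solving J·Δ = −F gives Δ = (17.671, 48.012).
Then the next iterate is (x, y)₁ = (18.671, 51.012).

(18.671, 51.012)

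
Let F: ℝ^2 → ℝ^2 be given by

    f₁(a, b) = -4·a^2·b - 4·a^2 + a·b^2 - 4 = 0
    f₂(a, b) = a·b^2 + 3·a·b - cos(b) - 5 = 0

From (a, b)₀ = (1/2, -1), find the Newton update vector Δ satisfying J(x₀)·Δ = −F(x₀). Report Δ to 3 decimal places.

(-2.738, -3.119)

At (1/2, -1): F = (-3.500, -6.54030).
Jacobian J = [[-8·a·b - 8·a + b^2, -4·a^2 + 2·a·b], [b^2 + 3·b, 2·a·b + 3·a + sin(b)]].
At the point, J = [[1.000, -2.000], [-2.000, -0.34147]] (det J = -4.34147).
Solving J·Δ = −F gives Δ = (-2.738, -3.119).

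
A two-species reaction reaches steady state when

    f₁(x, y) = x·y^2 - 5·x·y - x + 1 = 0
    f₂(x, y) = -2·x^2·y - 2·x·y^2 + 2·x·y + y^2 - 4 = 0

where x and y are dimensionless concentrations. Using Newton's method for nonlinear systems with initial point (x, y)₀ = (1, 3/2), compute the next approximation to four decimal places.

At (1, 3/2): F = (-5.2500, -6.2500).
Jacobian J = [[y^2 - 5·y - 1, 2·x·y - 5·x], [-4·x·y - 2·y^2 + 2·y, -2·x^2 - 4·x·y + 2·x + 2·y]].
At the point, J = [[-6.2500, -2.0000], [-7.5000, -3.0000]] (det J = 3.7500).
Solving J·Δ = −F gives Δ = (-0.8667, 0.0833).
Then the next iterate is (x, y)₁ = (0.1333, 1.5833).

(0.1333, 1.5833)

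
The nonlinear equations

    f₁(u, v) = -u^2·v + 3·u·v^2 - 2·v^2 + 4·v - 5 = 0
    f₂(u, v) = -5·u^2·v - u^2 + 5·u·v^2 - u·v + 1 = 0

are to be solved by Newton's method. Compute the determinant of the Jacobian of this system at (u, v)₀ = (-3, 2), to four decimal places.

J = [[-2·u·v + 3·v^2, -u^2 + 6·u·v - 4·v + 4], [-10·u·v - 2·u + 5·v^2 - v, -5·u^2 + 10·u·v - u]].
At the point, J = [[24.0000, -49.0000], [84.0000, -102.0000]].
det J = 1668.0000.

1668.0000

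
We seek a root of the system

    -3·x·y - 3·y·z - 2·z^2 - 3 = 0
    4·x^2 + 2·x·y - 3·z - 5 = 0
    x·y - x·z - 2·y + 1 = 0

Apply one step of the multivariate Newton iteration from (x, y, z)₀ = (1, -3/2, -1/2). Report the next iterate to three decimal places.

(1.014, 0.778, 0.208)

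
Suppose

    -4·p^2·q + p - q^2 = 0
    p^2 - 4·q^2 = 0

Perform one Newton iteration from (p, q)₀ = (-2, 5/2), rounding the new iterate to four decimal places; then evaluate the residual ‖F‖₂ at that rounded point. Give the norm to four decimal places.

14.8692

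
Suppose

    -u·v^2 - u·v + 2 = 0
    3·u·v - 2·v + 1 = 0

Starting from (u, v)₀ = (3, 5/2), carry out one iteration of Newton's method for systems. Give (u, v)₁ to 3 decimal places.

(0.786, 2.229)

At (3, 5/2): F = (-24.250, 18.500).
Jacobian J = [[-v^2 - v, -2·u·v - u], [3·v, 3·u - 2]].
At the point, J = [[-8.750, -18.000], [7.500, 7.000]] (det J = 73.750).
Solving J·Δ = −F gives Δ = (-2.214, -0.271).
Then the next iterate is (u, v)₁ = (0.786, 2.229).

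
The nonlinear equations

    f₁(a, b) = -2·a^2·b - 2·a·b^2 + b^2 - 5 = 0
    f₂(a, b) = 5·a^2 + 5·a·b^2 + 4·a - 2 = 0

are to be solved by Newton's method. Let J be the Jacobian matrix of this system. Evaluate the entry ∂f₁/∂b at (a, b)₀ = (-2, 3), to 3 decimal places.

22.000

∂f₁/∂b = -2·a^2 - 4·a·b + 2·b.
At (-2, 3) this is 22.000.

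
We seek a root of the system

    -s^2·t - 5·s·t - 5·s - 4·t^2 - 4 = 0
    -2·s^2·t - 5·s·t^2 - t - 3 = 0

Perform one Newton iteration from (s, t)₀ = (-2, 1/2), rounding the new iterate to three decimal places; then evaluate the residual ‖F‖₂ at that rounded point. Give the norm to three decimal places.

At (-2, 1/2): F = (8.000, -5.000).
Jacobian J = [[-2·s·t - 5·t - 5, -s^2 - 5·s - 8·t], [-4·s·t - 5·t^2, -2·s^2 - 10·s·t - 1]].
At the point, J = [[-5.500, 2.000], [2.750, 1.000]] (det J = -11.000).
Solving J·Δ = −F gives Δ = (1.636, 0.500).
Then the next iterate is (s, t)₁ = (-0.364, 1.000).
Re-evaluating at (-0.364, 1.000): F = (-4.49250, -2.44499), so ‖F‖₂ = 5.115.

5.115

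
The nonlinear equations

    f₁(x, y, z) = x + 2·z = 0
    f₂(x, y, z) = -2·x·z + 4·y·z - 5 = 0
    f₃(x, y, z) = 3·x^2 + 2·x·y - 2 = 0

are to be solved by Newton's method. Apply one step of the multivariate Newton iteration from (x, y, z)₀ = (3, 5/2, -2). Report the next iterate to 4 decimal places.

At (3, 5/2, -2): F = (-1.0000, -13.0000, 40.0000).
Jacobian J = [[1, 0, 2], [-2·z, 4·z, -2·x + 4·y], [6·x + 2·y, 2·x, 0]].
At the point, J = [[1.0000, 0.0000, 2.0000], [4.0000, -8.0000, 4.0000], [23.0000, 6.0000, 0.0000]] (det J = 392.0000).
Solving J·Δ = −F gives Δ = (-1.2959, -1.6990, 1.1480).
Then the next iterate is (x, y, z)₁ = (1.7041, 0.8010, -0.8520).

(1.7041, 0.8010, -0.8520)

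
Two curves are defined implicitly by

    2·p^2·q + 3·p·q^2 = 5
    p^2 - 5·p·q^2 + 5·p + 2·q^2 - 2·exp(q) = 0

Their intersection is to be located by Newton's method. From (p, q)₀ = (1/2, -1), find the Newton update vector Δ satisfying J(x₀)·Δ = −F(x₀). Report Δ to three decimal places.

At (1/2, -1): F = (-4.000, 1.51424).
Jacobian J = [[4·p·q + 3·q^2, 2·p^2 + 6·p·q], [2·p - 5·q^2 + 5, -10·p·q + 4·q - 2·exp(q)]].
At the point, J = [[1.000, -2.500], [1.000, 0.26424]] (det J = 2.76424).
Solving J·Δ = −F gives Δ = (-0.987, -1.995).

(-0.987, -1.995)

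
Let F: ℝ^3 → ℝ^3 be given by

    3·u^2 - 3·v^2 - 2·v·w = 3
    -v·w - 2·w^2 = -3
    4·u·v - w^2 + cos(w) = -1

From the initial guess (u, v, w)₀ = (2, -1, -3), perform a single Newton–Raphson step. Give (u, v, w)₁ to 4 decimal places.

At (2, -1, -3): F = (0.0000, -18.0000, -16.989992).
Jacobian J = [[6·u, -6·v - 2·w, -2·v], [0, -w, -v - 4·w], [4·v, 4·u, -2·w - sin(w)]].
At the point, J = [[12.0000, 12.0000, 2.0000], [0.0000, 3.0000, 13.0000], [-4.0000, 8.0000, 6.141120]] (det J = -1626.919680).
Solving J·Δ = −F gives Δ = (-0.9281, 0.7253, 1.2172).
Then the next iterate is (u, v, w)₁ = (1.0719, -0.2747, -1.7828).

(1.0719, -0.2747, -1.7828)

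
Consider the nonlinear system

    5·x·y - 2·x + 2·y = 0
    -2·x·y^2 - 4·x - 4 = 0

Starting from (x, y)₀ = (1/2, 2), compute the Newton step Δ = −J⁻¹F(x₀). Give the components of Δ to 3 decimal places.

(-0.591, -0.727)

At (1/2, 2): F = (8.000, -10.000).
Jacobian J = [[5·y - 2, 5·x + 2], [-2·y^2 - 4, -4·x·y]].
At the point, J = [[8.000, 4.500], [-12.000, -4.000]] (det J = 22.000).
Solving J·Δ = −F gives Δ = (-0.591, -0.727).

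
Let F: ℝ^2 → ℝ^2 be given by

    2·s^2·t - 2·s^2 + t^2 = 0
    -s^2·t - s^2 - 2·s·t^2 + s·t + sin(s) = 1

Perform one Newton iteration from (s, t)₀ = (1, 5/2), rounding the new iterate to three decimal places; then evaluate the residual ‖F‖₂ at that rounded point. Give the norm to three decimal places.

4.306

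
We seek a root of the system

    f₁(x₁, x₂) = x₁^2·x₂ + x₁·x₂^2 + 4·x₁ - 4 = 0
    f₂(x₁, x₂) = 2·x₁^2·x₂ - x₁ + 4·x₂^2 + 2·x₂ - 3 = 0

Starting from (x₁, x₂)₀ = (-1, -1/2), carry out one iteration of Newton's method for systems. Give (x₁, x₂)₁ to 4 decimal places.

At (-1, -1/2): F = (-8.7500, -3.0000).
Jacobian J = [[2·x₁·x₂ + x₂^2 + 4, x₁^2 + 2·x₁·x₂], [4·x₁·x₂ - 1, 2·x₁^2 + 8·x₂ + 2]].
At the point, J = [[5.2500, 2.0000], [1.0000, 0.0000]] (det J = -2.0000).
Solving J·Δ = −F gives Δ = (3.0000, -3.5000).
Then the next iterate is (x₁, x₂)₁ = (2.0000, -4.0000).

(2.0000, -4.0000)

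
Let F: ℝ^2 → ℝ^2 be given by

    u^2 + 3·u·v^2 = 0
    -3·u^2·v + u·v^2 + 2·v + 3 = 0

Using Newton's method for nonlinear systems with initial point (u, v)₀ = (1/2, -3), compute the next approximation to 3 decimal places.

(0.414, -1.739)

At (1/2, -3): F = (13.750, 3.750).
Jacobian J = [[2·u + 3·v^2, 6·u·v], [-6·u·v + v^2, -3·u^2 + 2·u·v + 2]].
At the point, J = [[28.000, -9.000], [18.000, -1.750]] (det J = 113.000).
Solving J·Δ = −F gives Δ = (-0.086, 1.261).
Then the next iterate is (u, v)₁ = (0.414, -1.739).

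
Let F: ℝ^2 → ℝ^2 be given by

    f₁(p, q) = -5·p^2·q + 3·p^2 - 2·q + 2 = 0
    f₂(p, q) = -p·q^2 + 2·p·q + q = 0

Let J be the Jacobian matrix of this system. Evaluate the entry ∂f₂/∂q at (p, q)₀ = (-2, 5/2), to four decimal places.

7.0000

∂f₂/∂q = -2·p·q + 2·p + 1.
At (-2, 5/2) this is 7.0000.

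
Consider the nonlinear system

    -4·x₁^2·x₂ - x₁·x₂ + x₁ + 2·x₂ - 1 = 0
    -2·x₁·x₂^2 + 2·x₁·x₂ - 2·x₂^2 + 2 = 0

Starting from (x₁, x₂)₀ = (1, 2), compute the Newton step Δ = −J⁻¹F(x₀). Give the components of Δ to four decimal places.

(-0.2389, -0.6460)

At (1, 2): F = (-6.0000, -10.0000).
Jacobian J = [[-8·x₁·x₂ - x₂ + 1, -4·x₁^2 - x₁ + 2], [-2·x₂^2 + 2·x₂, -4·x₁·x₂ + 2·x₁ - 4·x₂]].
At the point, J = [[-17.0000, -3.0000], [-4.0000, -14.0000]] (det J = 226.0000).
Solving J·Δ = −F gives Δ = (-0.2389, -0.6460).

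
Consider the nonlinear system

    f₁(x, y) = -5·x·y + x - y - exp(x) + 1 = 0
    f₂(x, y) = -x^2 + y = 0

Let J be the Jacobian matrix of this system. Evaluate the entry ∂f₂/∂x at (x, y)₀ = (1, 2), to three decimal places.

-2.000

∂f₂/∂x = -2·x.
At (1, 2) this is -2.000.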